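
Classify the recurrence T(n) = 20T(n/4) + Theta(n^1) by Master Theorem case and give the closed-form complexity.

Master Theorem for T(n) = 20T(n/4) + O(n^1):

a = 20, b = 4, c = 1
log_b(a) = log_4(20) = 2.1610

Case 1: c = 1 < log_4(20) = 2.1610
T(n) = O(n^(log_4 20))

For T(n) = 20T(n/4) + O(n^1): log_4(20) = 2.1610. This is Case 1 of the Master Theorem (c < log_b(a), work dominated by leaves), giving O(n^(log_4 20)).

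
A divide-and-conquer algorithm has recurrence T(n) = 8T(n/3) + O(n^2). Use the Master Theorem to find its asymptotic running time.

Master Theorem for T(n) = 8T(n/3) + O(n^2):

a = 8, b = 3, c = 2
log_b(a) = log_3(8) = 1.8928

Case 3: c = 2 > log_3(8) = 1.8928
T(n) = O(n^2) = O(n^2)

For T(n) = 8T(n/3) + O(n^2): log_3(8) = 1.8928. This is Case 3 of the Master Theorem (c > log_b(a), work dominated by root), giving O(n^2).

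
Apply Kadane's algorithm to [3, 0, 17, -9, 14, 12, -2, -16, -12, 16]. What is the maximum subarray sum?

Using Kadane's algorithm on [3, 0, 17, -9, 14, 12, -2, -16, -12, 16]:

Scanning through the array:
Position 1 (value 0): max_ending_here = 3, max_so_far = 3
Position 2 (value 17): max_ending_here = 20, max_so_far = 20
Position 3 (value -9): max_ending_here = 11, max_so_far = 20
Position 4 (value 14): max_ending_here = 25, max_so_far = 25
Position 5 (value 12): max_ending_here = 37, max_so_far = 37
Position 6 (value -2): max_ending_here = 35, max_so_far = 37
Position 7 (value -16): max_ending_here = 19, max_so_far = 37
Position 8 (value -12): max_ending_here = 7, max_so_far = 37
Position 9 (value 16): max_ending_here = 23, max_so_far = 37

Maximum subarray: [3, 0, 17, -9, 14, 12]
Maximum sum: 37

The maximum subarray is [3, 0, 17, -9, 14, 12] with sum 37. This subarray runs from index 0 to index 5.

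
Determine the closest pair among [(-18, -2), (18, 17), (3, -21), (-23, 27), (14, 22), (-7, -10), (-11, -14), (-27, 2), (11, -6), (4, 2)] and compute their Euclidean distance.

Computing all pairwise distances among 10 points:

d((-18, -2), (18, 17)) = 40.7063
d((-18, -2), (3, -21)) = 28.3196
d((-18, -2), (-23, 27)) = 29.4279
d((-18, -2), (14, 22)) = 40.0
d((-18, -2), (-7, -10)) = 13.6015
d((-18, -2), (-11, -14)) = 13.8924
d((-18, -2), (-27, 2)) = 9.8489
d((-18, -2), (11, -6)) = 29.2746
d((-18, -2), (4, 2)) = 22.3607
d((18, 17), (3, -21)) = 40.8534
d((18, 17), (-23, 27)) = 42.2019
d((18, 17), (14, 22)) = 6.4031
d((18, 17), (-7, -10)) = 36.7967
d((18, 17), (-11, -14)) = 42.45
d((18, 17), (-27, 2)) = 47.4342
d((18, 17), (11, -6)) = 24.0416
d((18, 17), (4, 2)) = 20.5183
d((3, -21), (-23, 27)) = 54.5894
d((3, -21), (14, 22)) = 44.3847
d((3, -21), (-7, -10)) = 14.8661
d((3, -21), (-11, -14)) = 15.6525
d((3, -21), (-27, 2)) = 37.8021
d((3, -21), (11, -6)) = 17.0
d((3, -21), (4, 2)) = 23.0217
d((-23, 27), (14, 22)) = 37.3363
d((-23, 27), (-7, -10)) = 40.3113
d((-23, 27), (-11, -14)) = 42.72
d((-23, 27), (-27, 2)) = 25.318
d((-23, 27), (11, -6)) = 47.3814
d((-23, 27), (4, 2)) = 36.7967
d((14, 22), (-7, -10)) = 38.2753
d((14, 22), (-11, -14)) = 43.8292
d((14, 22), (-27, 2)) = 45.618
d((14, 22), (11, -6)) = 28.1603
d((14, 22), (4, 2)) = 22.3607
d((-7, -10), (-11, -14)) = 5.6569 <-- minimum
d((-7, -10), (-27, 2)) = 23.3238
d((-7, -10), (11, -6)) = 18.4391
d((-7, -10), (4, 2)) = 16.2788
d((-11, -14), (-27, 2)) = 22.6274
d((-11, -14), (11, -6)) = 23.4094
d((-11, -14), (4, 2)) = 21.9317
d((-27, 2), (11, -6)) = 38.833
d((-27, 2), (4, 2)) = 31.0
d((11, -6), (4, 2)) = 10.6301

Closest pair: (-7, -10) and (-11, -14) with distance 5.6569

The closest pair is (-7, -10) and (-11, -14) with Euclidean distance 5.6569. For 10 points, brute-force pairwise comparison is shown above. For large n, the divide-and-conquer algorithm (sort by x, recurse on halves, check the dividing strip) achieves O(n log n).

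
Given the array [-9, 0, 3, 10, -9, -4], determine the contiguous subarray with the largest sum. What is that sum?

Using Kadane's algorithm on [-9, 0, 3, 10, -9, -4]:

Scanning through the array:
Position 1 (value 0): max_ending_here = 0, max_so_far = 0
Position 2 (value 3): max_ending_here = 3, max_so_far = 3
Position 3 (value 10): max_ending_here = 13, max_so_far = 13
Position 4 (value -9): max_ending_here = 4, max_so_far = 13
Position 5 (value -4): max_ending_here = 0, max_so_far = 13

Maximum subarray: [0, 3, 10]
Maximum sum: 13

The maximum subarray is [0, 3, 10] with sum 13. This subarray runs from index 1 to index 3.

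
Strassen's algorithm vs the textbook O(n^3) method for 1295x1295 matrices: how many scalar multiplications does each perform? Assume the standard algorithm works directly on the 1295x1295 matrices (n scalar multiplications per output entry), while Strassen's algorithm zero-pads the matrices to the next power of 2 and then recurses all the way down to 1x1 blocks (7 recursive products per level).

Matrix multiplication for 1295x1295 matrices:

Strassen's algorithm requires power-of-2 dimensions. Pad 1295x1295 to 2048x2048 (next power of 2).

Standard algorithm: 1295^3 = 2171747375 multiplications
Strassen's algorithm: 7^(log2(2048)) = 7^11 = 1977326743 multiplications
Savings: 2171747375 - 1977326743 = 194420632 multiplications

Standard: 2171747375 multiplications (1295^3). Strassen: 1977326743 multiplications (7^11, after padding to 2048x2048). Strassen reduces 8 recursive multiplications to 7 at each level.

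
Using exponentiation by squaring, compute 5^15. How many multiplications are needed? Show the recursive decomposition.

Computing 5^15 by squaring (build up from 5^1; each line after the first costs one multiplication):

5^1 = 5
5^2 = (5^1)^2 = 5^2 = 25
5^3 = 5 * 5^2 = 5 * 25 = 125
5^6 = (5^3)^2 = 125^2 = 15625
5^7 = 5 * 5^6 = 5 * 15625 = 78125
5^14 = (5^7)^2 = 78125^2 = 6103515625
5^15 = 5 * 5^14 = 5 * 6103515625 = 30517578125

Result: 30517578125
Multiplications needed: 6 (6 lines after 5^1)

5^15 = 30517578125. Using exponentiation by squaring, this requires 6 multiplications. The key idea: if the exponent is even, square the half-power; if odd, multiply by the base once.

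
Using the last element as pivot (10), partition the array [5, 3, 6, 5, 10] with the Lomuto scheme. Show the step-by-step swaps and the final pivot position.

Lomuto partition with pivot = 10:

Initial array: [5, 3, 6, 5, 10]

arr[0]=5 <= 10: swap with position 0, array becomes [5, 3, 6, 5, 10]
arr[1]=3 <= 10: swap with position 1, array becomes [5, 3, 6, 5, 10]
arr[2]=6 <= 10: swap with position 2, array becomes [5, 3, 6, 5, 10]
arr[3]=5 <= 10: swap with position 3, array becomes [5, 3, 6, 5, 10]

Place pivot at position 4: [5, 3, 6, 5, 10]
Pivot position: 4

After partitioning with pivot 10, the array becomes [5, 3, 6, 5, 10]. The pivot is placed at index 4. All elements to the left of the pivot are <= 10, and all elements to the right are > 10.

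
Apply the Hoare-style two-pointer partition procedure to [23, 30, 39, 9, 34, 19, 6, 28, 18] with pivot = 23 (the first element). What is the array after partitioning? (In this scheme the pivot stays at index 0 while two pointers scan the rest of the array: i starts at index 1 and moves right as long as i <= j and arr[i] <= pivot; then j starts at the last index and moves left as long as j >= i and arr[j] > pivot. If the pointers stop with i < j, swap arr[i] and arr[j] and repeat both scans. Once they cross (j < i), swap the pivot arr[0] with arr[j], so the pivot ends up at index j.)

Hoare-style two-pointer partition with pivot = 23:

Initial array: [23, 30, 39, 9, 34, 19, 6, 28, 18]

Pointers start at i = 1, j = 8.
i stops at index 1 (arr[1]=30 > 23), j stops at index 8 (arr[8]=18 <= 23): swap arr[1] and arr[8], array becomes [23, 18, 39, 9, 34, 19, 6, 28, 30]
i stops at index 2 (arr[2]=39 > 23), j stops at index 6 (arr[6]=6 <= 23): swap arr[2] and arr[6], array becomes [23, 18, 6, 9, 34, 19, 39, 28, 30]
i stops at index 4 (arr[4]=34 > 23), j stops at index 5 (arr[5]=19 <= 23): swap arr[4] and arr[5], array becomes [23, 18, 6, 9, 19, 34, 39, 28, 30]
i ends at 5, j ends at 4: the pointers have crossed (j < i), so scanning stops.

Swap pivot arr[0] with arr[4] to place pivot at position 4: [19, 18, 6, 9, 23, 34, 39, 28, 30]
Pivot position: 4

After partitioning with pivot 23, the array becomes [19, 18, 6, 9, 23, 34, 39, 28, 30]. The pivot is placed at index 4. All elements to the left of the pivot are <= 23, and all elements to the right are > 23.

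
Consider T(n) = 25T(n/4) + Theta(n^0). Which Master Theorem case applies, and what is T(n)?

Master Theorem for T(n) = 25T(n/4) + O(n^0):

a = 25, b = 4, c = 0
log_b(a) = log_4(25) = 2.3219

Case 1: c = 0 < log_4(25) = 2.3219
T(n) = O(n^(log_4 25))

For T(n) = 25T(n/4) + O(n^0): log_4(25) = 2.3219. This is Case 1 of the Master Theorem (c < log_b(a), work dominated by leaves), giving O(n^(log_4 25)).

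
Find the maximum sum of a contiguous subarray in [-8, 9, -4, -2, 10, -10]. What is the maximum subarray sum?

Using Kadane's algorithm on [-8, 9, -4, -2, 10, -10]:

Scanning through the array:
Position 1 (value 9): max_ending_here = 9, max_so_far = 9
Position 2 (value -4): max_ending_here = 5, max_so_far = 9
Position 3 (value -2): max_ending_here = 3, max_so_far = 9
Position 4 (value 10): max_ending_here = 13, max_so_far = 13
Position 5 (value -10): max_ending_here = 3, max_so_far = 13

Maximum subarray: [9, -4, -2, 10]
Maximum sum: 13

The maximum subarray is [9, -4, -2, 10] with sum 13. This subarray runs from index 1 to index 4.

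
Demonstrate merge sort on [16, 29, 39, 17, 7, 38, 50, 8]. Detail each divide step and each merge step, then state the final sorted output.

Merge sort trace:

Split: [16, 29, 39, 17, 7, 38, 50, 8] -> [16, 29, 39, 17] and [7, 38, 50, 8]
  Split: [16, 29, 39, 17] -> [16, 29] and [39, 17]
    Split: [16, 29] -> [16] and [29]
    Merge: [16] + [29] -> [16, 29]
    Split: [39, 17] -> [39] and [17]
    Merge: [39] + [17] -> [17, 39]
  Merge: [16, 29] + [17, 39] -> [16, 17, 29, 39]
  Split: [7, 38, 50, 8] -> [7, 38] and [50, 8]
    Split: [7, 38] -> [7] and [38]
    Merge: [7] + [38] -> [7, 38]
    Split: [50, 8] -> [50] and [8]
    Merge: [50] + [8] -> [8, 50]
  Merge: [7, 38] + [8, 50] -> [7, 8, 38, 50]
Merge: [16, 17, 29, 39] + [7, 8, 38, 50] -> [7, 8, 16, 17, 29, 38, 39, 50]

Final sorted array: [7, 8, 16, 17, 29, 38, 39, 50]

The merge sort proceeds by recursively splitting the array and merging sorted halves.
After all merges, the sorted array is [7, 8, 16, 17, 29, 38, 39, 50].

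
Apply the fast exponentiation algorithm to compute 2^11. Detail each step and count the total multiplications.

Computing 2^11 by squaring (build up from 2^1; each line after the first costs one multiplication):

2^1 = 2
2^2 = (2^1)^2 = 2^2 = 4
2^4 = (2^2)^2 = 4^2 = 16
2^5 = 2 * 2^4 = 2 * 16 = 32
2^10 = (2^5)^2 = 32^2 = 1024
2^11 = 2 * 2^10 = 2 * 1024 = 2048

Result: 2048
Multiplications needed: 5 (5 lines after 2^1)

2^11 = 2048. Using exponentiation by squaring, this requires 5 multiplications. The key idea: if the exponent is even, square the half-power; if odd, multiply by the base once.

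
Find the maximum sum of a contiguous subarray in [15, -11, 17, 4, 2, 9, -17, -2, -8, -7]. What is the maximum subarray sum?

Using Kadane's algorithm on [15, -11, 17, 4, 2, 9, -17, -2, -8, -7]:

Scanning through the array:
Position 1 (value -11): max_ending_here = 4, max_so_far = 15
Position 2 (value 17): max_ending_here = 21, max_so_far = 21
Position 3 (value 4): max_ending_here = 25, max_so_far = 25
Position 4 (value 2): max_ending_here = 27, max_so_far = 27
Position 5 (value 9): max_ending_here = 36, max_so_far = 36
Position 6 (value -17): max_ending_here = 19, max_so_far = 36
Position 7 (value -2): max_ending_here = 17, max_so_far = 36
Position 8 (value -8): max_ending_here = 9, max_so_far = 36
Position 9 (value -7): max_ending_here = 2, max_so_far = 36

Maximum subarray: [15, -11, 17, 4, 2, 9]
Maximum sum: 36

The maximum subarray is [15, -11, 17, 4, 2, 9] with sum 36. This subarray runs from index 0 to index 5.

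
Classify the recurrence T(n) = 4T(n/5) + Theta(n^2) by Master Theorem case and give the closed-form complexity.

Master Theorem for T(n) = 4T(n/5) + O(n^2):

a = 4, b = 5, c = 2
log_b(a) = log_5(4) = 0.8614

Case 3: c = 2 > log_5(4) = 0.8614
T(n) = O(n^2) = O(n^2)

For T(n) = 4T(n/5) + O(n^2): log_5(4) = 0.8614. This is Case 3 of the Master Theorem (c > log_b(a), work dominated by root), giving O(n^2).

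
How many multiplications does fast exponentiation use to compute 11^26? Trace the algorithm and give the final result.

Computing 11^26 by squaring (build up from 11^1; each line after the first costs one multiplication):

11^1 = 11
11^2 = (11^1)^2 = 11^2 = 121
11^3 = 11 * 11^2 = 11 * 121 = 1331
11^6 = (11^3)^2 = 1331^2 = 1771561
11^12 = (11^6)^2 = 1771561^2 = 3138428376721
11^13 = 11 * 11^12 = 11 * 3138428376721 = 34522712143931
11^26 = (11^13)^2 = 34522712143931^2 = 1191817653772720942460132761

Result: 1191817653772720942460132761
Multiplications needed: 6 (6 lines after 11^1)

11^26 = 1191817653772720942460132761. Using exponentiation by squaring, this requires 6 multiplications. The key idea: if the exponent is even, square the half-power; if odd, multiply by the base once.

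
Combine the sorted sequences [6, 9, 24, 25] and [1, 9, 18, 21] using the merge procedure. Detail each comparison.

Merging process:

Compare 6 vs 1: take 1 from right. Merged: [1]
Compare 6 vs 9: take 6 from left. Merged: [1, 6]
Compare 9 vs 9: take 9 from left. Merged: [1, 6, 9]
Compare 24 vs 9: take 9 from right. Merged: [1, 6, 9, 9]
Compare 24 vs 18: take 18 from right. Merged: [1, 6, 9, 9, 18]
Compare 24 vs 21: take 21 from right. Merged: [1, 6, 9, 9, 18, 21]
Append remaining from left: [24, 25]. Merged: [1, 6, 9, 9, 18, 21, 24, 25]

Final merged array: [1, 6, 9, 9, 18, 21, 24, 25]
Total comparisons: 6

The merged array is [1, 6, 9, 9, 18, 21, 24, 25], requiring 6 comparisons. The merge step runs in O(n) time where n is the total number of elements.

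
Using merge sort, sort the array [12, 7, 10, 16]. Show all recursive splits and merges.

Merge sort trace:

Split: [12, 7, 10, 16] -> [12, 7] and [10, 16]
  Split: [12, 7] -> [12] and [7]
  Merge: [12] + [7] -> [7, 12]
  Split: [10, 16] -> [10] and [16]
  Merge: [10] + [16] -> [10, 16]
Merge: [7, 12] + [10, 16] -> [7, 10, 12, 16]

Final sorted array: [7, 10, 12, 16]

The merge sort proceeds by recursively splitting the array and merging sorted halves.
After all merges, the sorted array is [7, 10, 12, 16].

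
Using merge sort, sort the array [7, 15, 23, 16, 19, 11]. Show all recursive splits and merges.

Merge sort trace:

Split: [7, 15, 23, 16, 19, 11] -> [7, 15, 23] and [16, 19, 11]
  Split: [7, 15, 23] -> [7] and [15, 23]
    Split: [15, 23] -> [15] and [23]
    Merge: [15] + [23] -> [15, 23]
  Merge: [7] + [15, 23] -> [7, 15, 23]
  Split: [16, 19, 11] -> [16] and [19, 11]
    Split: [19, 11] -> [19] and [11]
    Merge: [19] + [11] -> [11, 19]
  Merge: [16] + [11, 19] -> [11, 16, 19]
Merge: [7, 15, 23] + [11, 16, 19] -> [7, 11, 15, 16, 19, 23]

Final sorted array: [7, 11, 15, 16, 19, 23]

The merge sort proceeds by recursively splitting the array and merging sorted halves.
After all merges, the sorted array is [7, 11, 15, 16, 19, 23].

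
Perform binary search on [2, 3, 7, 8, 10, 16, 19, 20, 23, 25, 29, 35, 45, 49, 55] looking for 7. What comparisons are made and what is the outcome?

Binary search for 7 in [2, 3, 7, 8, 10, 16, 19, 20, 23, 25, 29, 35, 45, 49, 55]:

lo=0, hi=14, mid=7, arr[mid]=20 -> 20 > 7, search left half
lo=0, hi=6, mid=3, arr[mid]=8 -> 8 > 7, search left half
lo=0, hi=2, mid=1, arr[mid]=3 -> 3 < 7, search right half
lo=2, hi=2, mid=2, arr[mid]=7 -> Found target at index 2!

Binary search finds 7 at index 2 after 4 comparisons. The search repeatedly halves the search space by comparing with the middle element.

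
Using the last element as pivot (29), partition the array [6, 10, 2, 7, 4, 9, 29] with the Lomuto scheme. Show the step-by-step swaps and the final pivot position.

Lomuto partition with pivot = 29:

Initial array: [6, 10, 2, 7, 4, 9, 29]

arr[0]=6 <= 29: swap with position 0, array becomes [6, 10, 2, 7, 4, 9, 29]
arr[1]=10 <= 29: swap with position 1, array becomes [6, 10, 2, 7, 4, 9, 29]
arr[2]=2 <= 29: swap with position 2, array becomes [6, 10, 2, 7, 4, 9, 29]
arr[3]=7 <= 29: swap with position 3, array becomes [6, 10, 2, 7, 4, 9, 29]
arr[4]=4 <= 29: swap with position 4, array becomes [6, 10, 2, 7, 4, 9, 29]
arr[5]=9 <= 29: swap with position 5, array becomes [6, 10, 2, 7, 4, 9, 29]

Place pivot at position 6: [6, 10, 2, 7, 4, 9, 29]
Pivot position: 6

After partitioning with pivot 29, the array becomes [6, 10, 2, 7, 4, 9, 29]. The pivot is placed at index 6. All elements to the left of the pivot are <= 29, and all elements to the right are > 29.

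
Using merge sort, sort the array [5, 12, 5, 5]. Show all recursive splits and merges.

Merge sort trace:

Split: [5, 12, 5, 5] -> [5, 12] and [5, 5]
  Split: [5, 12] -> [5] and [12]
  Merge: [5] + [12] -> [5, 12]
  Split: [5, 5] -> [5] and [5]
  Merge: [5] + [5] -> [5, 5]
Merge: [5, 12] + [5, 5] -> [5, 5, 5, 12]

Final sorted array: [5, 5, 5, 12]

The merge sort proceeds by recursively splitting the array and merging sorted halves.
After all merges, the sorted array is [5, 5, 5, 12].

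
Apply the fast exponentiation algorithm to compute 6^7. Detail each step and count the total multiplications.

Computing 6^7 by squaring (build up from 6^1; each line after the first costs one multiplication):

6^1 = 6
6^2 = (6^1)^2 = 6^2 = 36
6^3 = 6 * 6^2 = 6 * 36 = 216
6^6 = (6^3)^2 = 216^2 = 46656
6^7 = 6 * 6^6 = 6 * 46656 = 279936

Result: 279936
Multiplications needed: 4 (4 lines after 6^1)

6^7 = 279936. Using exponentiation by squaring, this requires 4 multiplications. The key idea: if the exponent is even, square the half-power; if odd, multiply by the base once.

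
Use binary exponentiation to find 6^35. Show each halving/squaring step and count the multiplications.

Computing 6^35 by squaring (build up from 6^1; each line after the first costs one multiplication):

6^1 = 6
6^2 = (6^1)^2 = 6^2 = 36
6^4 = (6^2)^2 = 36^2 = 1296
6^8 = (6^4)^2 = 1296^2 = 1679616
6^16 = (6^8)^2 = 1679616^2 = 2821109907456
6^17 = 6 * 6^16 = 6 * 2821109907456 = 16926659444736
6^34 = (6^17)^2 = 16926659444736^2 = 286511799958070431838109696
6^35 = 6 * 6^34 = 6 * 286511799958070431838109696 = 1719070799748422591028658176

Result: 1719070799748422591028658176
Multiplications needed: 7 (7 lines after 6^1)

6^35 = 1719070799748422591028658176. Using exponentiation by squaring, this requires 7 multiplications. The key idea: if the exponent is even, square the half-power; if odd, multiply by the base once.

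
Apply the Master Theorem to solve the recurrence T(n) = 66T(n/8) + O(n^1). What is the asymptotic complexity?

Master Theorem for T(n) = 66T(n/8) + O(n^1):

a = 66, b = 8, c = 1
log_b(a) = log_8(66) = 2.0148

Case 1: c = 1 < log_8(66) = 2.0148
T(n) = O(n^(log_8 66))

For T(n) = 66T(n/8) + O(n^1): log_8(66) = 2.0148. This is Case 1 of the Master Theorem (c < log_b(a), work dominated by leaves), giving O(n^(log_8 66)).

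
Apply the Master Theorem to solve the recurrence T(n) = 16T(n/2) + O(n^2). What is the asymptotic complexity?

Master Theorem for T(n) = 16T(n/2) + O(n^2):

a = 16, b = 2, c = 2
log_b(a) = log_2(16) = 4.0000

Case 1: c = 2 < log_2(16) = 4.0000
T(n) = O(n^(log_2 16)) = O(n^4)

For T(n) = 16T(n/2) + O(n^2): log_2(16) = 4.0000. This is Case 1 of the Master Theorem (c < log_b(a), work dominated by leaves), giving O(n^4).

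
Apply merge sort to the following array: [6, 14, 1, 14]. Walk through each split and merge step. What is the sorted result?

Merge sort trace:

Split: [6, 14, 1, 14] -> [6, 14] and [1, 14]
  Split: [6, 14] -> [6] and [14]
  Merge: [6] + [14] -> [6, 14]
  Split: [1, 14] -> [1] and [14]
  Merge: [1] + [14] -> [1, 14]
Merge: [6, 14] + [1, 14] -> [1, 6, 14, 14]

Final sorted array: [1, 6, 14, 14]

The merge sort proceeds by recursively splitting the array and merging sorted halves.
After all merges, the sorted array is [1, 6, 14, 14].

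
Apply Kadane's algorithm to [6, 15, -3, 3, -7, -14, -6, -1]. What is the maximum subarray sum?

Using Kadane's algorithm on [6, 15, -3, 3, -7, -14, -6, -1]:

Scanning through the array:
Position 1 (value 15): max_ending_here = 21, max_so_far = 21
Position 2 (value -3): max_ending_here = 18, max_so_far = 21
Position 3 (value 3): max_ending_here = 21, max_so_far = 21
Position 4 (value -7): max_ending_here = 14, max_so_far = 21
Position 5 (value -14): max_ending_here = 0, max_so_far = 21
Position 6 (value -6): max_ending_here = -6, max_so_far = 21
Position 7 (value -1): max_ending_here = -1, max_so_far = 21

Maximum subarray: [6, 15]
Maximum sum: 21

The maximum subarray is [6, 15] with sum 21. This subarray runs from index 0 to index 1.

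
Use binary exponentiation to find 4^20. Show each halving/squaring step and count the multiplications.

Computing 4^20 by squaring (build up from 4^1; each line after the first costs one multiplication):

4^1 = 4
4^2 = (4^1)^2 = 4^2 = 16
4^4 = (4^2)^2 = 16^2 = 256
4^5 = 4 * 4^4 = 4 * 256 = 1024
4^10 = (4^5)^2 = 1024^2 = 1048576
4^20 = (4^10)^2 = 1048576^2 = 1099511627776

Result: 1099511627776
Multiplications needed: 5 (5 lines after 4^1)

4^20 = 1099511627776. Using exponentiation by squaring, this requires 5 multiplications. The key idea: if the exponent is even, square the half-power; if odd, multiply by the base once.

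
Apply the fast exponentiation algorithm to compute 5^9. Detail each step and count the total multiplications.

Computing 5^9 by squaring (build up from 5^1; each line after the first costs one multiplication):

5^1 = 5
5^2 = (5^1)^2 = 5^2 = 25
5^4 = (5^2)^2 = 25^2 = 625
5^8 = (5^4)^2 = 625^2 = 390625
5^9 = 5 * 5^8 = 5 * 390625 = 1953125

Result: 1953125
Multiplications needed: 4 (4 lines after 5^1)

5^9 = 1953125. Using exponentiation by squaring, this requires 4 multiplications. The key idea: if the exponent is even, square the half-power; if odd, multiply by the base once.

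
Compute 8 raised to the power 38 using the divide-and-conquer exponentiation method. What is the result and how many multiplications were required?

Computing 8^38 by squaring (build up from 8^1; each line after the first costs one multiplication):

8^1 = 8
8^2 = (8^1)^2 = 8^2 = 64
8^4 = (8^2)^2 = 64^2 = 4096
8^8 = (8^4)^2 = 4096^2 = 16777216
8^9 = 8 * 8^8 = 8 * 16777216 = 134217728
8^18 = (8^9)^2 = 134217728^2 = 18014398509481984
8^19 = 8 * 8^18 = 8 * 18014398509481984 = 144115188075855872
8^38 = (8^19)^2 = 144115188075855872^2 = 20769187434139310514121985316880384

Result: 20769187434139310514121985316880384
Multiplications needed: 7 (7 lines after 8^1)

8^38 = 20769187434139310514121985316880384. Using exponentiation by squaring, this requires 7 multiplications. The key idea: if the exponent is even, square the half-power; if odd, multiply by the base once.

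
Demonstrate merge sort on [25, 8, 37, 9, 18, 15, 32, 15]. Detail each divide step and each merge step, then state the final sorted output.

Merge sort trace:

Split: [25, 8, 37, 9, 18, 15, 32, 15] -> [25, 8, 37, 9] and [18, 15, 32, 15]
  Split: [25, 8, 37, 9] -> [25, 8] and [37, 9]
    Split: [25, 8] -> [25] and [8]
    Merge: [25] + [8] -> [8, 25]
    Split: [37, 9] -> [37] and [9]
    Merge: [37] + [9] -> [9, 37]
  Merge: [8, 25] + [9, 37] -> [8, 9, 25, 37]
  Split: [18, 15, 32, 15] -> [18, 15] and [32, 15]
    Split: [18, 15] -> [18] and [15]
    Merge: [18] + [15] -> [15, 18]
    Split: [32, 15] -> [32] and [15]
    Merge: [32] + [15] -> [15, 32]
  Merge: [15, 18] + [15, 32] -> [15, 15, 18, 32]
Merge: [8, 9, 25, 37] + [15, 15, 18, 32] -> [8, 9, 15, 15, 18, 25, 32, 37]

Final sorted array: [8, 9, 15, 15, 18, 25, 32, 37]

The merge sort proceeds by recursively splitting the array and merging sorted halves.
After all merges, the sorted array is [8, 9, 15, 15, 18, 25, 32, 37].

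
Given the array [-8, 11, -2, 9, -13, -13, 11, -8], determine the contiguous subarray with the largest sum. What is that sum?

Using Kadane's algorithm on [-8, 11, -2, 9, -13, -13, 11, -8]:

Scanning through the array:
Position 1 (value 11): max_ending_here = 11, max_so_far = 11
Position 2 (value -2): max_ending_here = 9, max_so_far = 11
Position 3 (value 9): max_ending_here = 18, max_so_far = 18
Position 4 (value -13): max_ending_here = 5, max_so_far = 18
Position 5 (value -13): max_ending_here = -8, max_so_far = 18
Position 6 (value 11): max_ending_here = 11, max_so_far = 18
Position 7 (value -8): max_ending_here = 3, max_so_far = 18

Maximum subarray: [11, -2, 9]
Maximum sum: 18

The maximum subarray is [11, -2, 9] with sum 18. This subarray runs from index 1 to index 3.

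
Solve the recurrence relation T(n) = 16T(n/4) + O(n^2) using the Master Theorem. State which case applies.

Master Theorem for T(n) = 16T(n/4) + O(n^2):

a = 16, b = 4, c = 2
log_b(a) = log_4(16) = 2.0000

Case 2: c = 2 = log_4(16) = 2.0000
T(n) = O(n^2 log n) = O(n^2 log n)

For T(n) = 16T(n/4) + O(n^2): log_4(16) = 2.0000. This is Case 2 of the Master Theorem (c = log_b(a), equal work at all levels), giving O(n^2 log n).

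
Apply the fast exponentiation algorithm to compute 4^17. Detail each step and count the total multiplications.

Computing 4^17 by squaring (build up from 4^1; each line after the first costs one multiplication):

4^1 = 4
4^2 = (4^1)^2 = 4^2 = 16
4^4 = (4^2)^2 = 16^2 = 256
4^8 = (4^4)^2 = 256^2 = 65536
4^16 = (4^8)^2 = 65536^2 = 4294967296
4^17 = 4 * 4^16 = 4 * 4294967296 = 17179869184

Result: 17179869184
Multiplications needed: 5 (5 lines after 4^1)

4^17 = 17179869184. Using exponentiation by squaring, this requires 5 multiplications. The key idea: if the exponent is even, square the half-power; if odd, multiply by the base once.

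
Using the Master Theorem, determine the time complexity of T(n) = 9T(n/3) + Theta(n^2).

Master Theorem for T(n) = 9T(n/3) + O(n^2):

a = 9, b = 3, c = 2
log_b(a) = log_3(9) = 2.0000

Case 2: c = 2 = log_3(9) = 2.0000
T(n) = O(n^2 log n) = O(n^2 log n)

For T(n) = 9T(n/3) + O(n^2): log_3(9) = 2.0000. This is Case 2 of the Master Theorem (c = log_b(a), equal work at all levels), giving O(n^2 log n).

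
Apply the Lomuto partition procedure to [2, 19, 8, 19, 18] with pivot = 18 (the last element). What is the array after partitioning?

Lomuto partition with pivot = 18:

Initial array: [2, 19, 8, 19, 18]

arr[0]=2 <= 18: swap with position 0, array becomes [2, 19, 8, 19, 18]
arr[1]=19 > 18: no swap
arr[2]=8 <= 18: swap with position 1, array becomes [2, 8, 19, 19, 18]
arr[3]=19 > 18: no swap

Place pivot at position 2: [2, 8, 18, 19, 19]
Pivot position: 2

After partitioning with pivot 18, the array becomes [2, 8, 18, 19, 19]. The pivot is placed at index 2. All elements to the left of the pivot are <= 18, and all elements to the right are > 18.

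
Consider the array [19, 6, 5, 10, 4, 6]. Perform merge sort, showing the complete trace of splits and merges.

Merge sort trace:

Split: [19, 6, 5, 10, 4, 6] -> [19, 6, 5] and [10, 4, 6]
  Split: [19, 6, 5] -> [19] and [6, 5]
    Split: [6, 5] -> [6] and [5]
    Merge: [6] + [5] -> [5, 6]
  Merge: [19] + [5, 6] -> [5, 6, 19]
  Split: [10, 4, 6] -> [10] and [4, 6]
    Split: [4, 6] -> [4] and [6]
    Merge: [4] + [6] -> [4, 6]
  Merge: [10] + [4, 6] -> [4, 6, 10]
Merge: [5, 6, 19] + [4, 6, 10] -> [4, 5, 6, 6, 10, 19]

Final sorted array: [4, 5, 6, 6, 10, 19]

The merge sort proceeds by recursively splitting the array and merging sorted halves.
After all merges, the sorted array is [4, 5, 6, 6, 10, 19].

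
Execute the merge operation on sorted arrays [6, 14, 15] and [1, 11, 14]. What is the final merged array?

Merging process:

Compare 6 vs 1: take 1 from right. Merged: [1]
Compare 6 vs 11: take 6 from left. Merged: [1, 6]
Compare 14 vs 11: take 11 from right. Merged: [1, 6, 11]
Compare 14 vs 14: take 14 from left. Merged: [1, 6, 11, 14]
Compare 15 vs 14: take 14 from right. Merged: [1, 6, 11, 14, 14]
Append remaining from left: [15]. Merged: [1, 6, 11, 14, 14, 15]

Final merged array: [1, 6, 11, 14, 14, 15]
Total comparisons: 5

The merged array is [1, 6, 11, 14, 14, 15], requiring 5 comparisons. The merge step runs in O(n) time where n is the total number of elements.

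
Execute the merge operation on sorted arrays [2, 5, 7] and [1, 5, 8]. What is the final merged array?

Merging process:

Compare 2 vs 1: take 1 from right. Merged: [1]
Compare 2 vs 5: take 2 from left. Merged: [1, 2]
Compare 5 vs 5: take 5 from left. Merged: [1, 2, 5]
Compare 7 vs 5: take 5 from right. Merged: [1, 2, 5, 5]
Compare 7 vs 8: take 7 from left. Merged: [1, 2, 5, 5, 7]
Append remaining from right: [8]. Merged: [1, 2, 5, 5, 7, 8]

Final merged array: [1, 2, 5, 5, 7, 8]
Total comparisons: 5

The merged array is [1, 2, 5, 5, 7, 8], requiring 5 comparisons. The merge step runs in O(n) time where n is the total number of elements.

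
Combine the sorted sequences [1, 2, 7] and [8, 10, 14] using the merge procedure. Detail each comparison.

Merging process:

Compare 1 vs 8: take 1 from left. Merged: [1]
Compare 2 vs 8: take 2 from left. Merged: [1, 2]
Compare 7 vs 8: take 7 from left. Merged: [1, 2, 7]
Append remaining from right: [8, 10, 14]. Merged: [1, 2, 7, 8, 10, 14]

Final merged array: [1, 2, 7, 8, 10, 14]
Total comparisons: 3

The merged array is [1, 2, 7, 8, 10, 14], requiring 3 comparisons. The merge step runs in O(n) time where n is the total number of elements.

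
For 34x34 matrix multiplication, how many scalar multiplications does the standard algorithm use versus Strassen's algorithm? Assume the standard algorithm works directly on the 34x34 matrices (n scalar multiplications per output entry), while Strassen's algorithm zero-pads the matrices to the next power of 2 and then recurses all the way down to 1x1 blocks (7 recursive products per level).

Matrix multiplication for 34x34 matrices:

Strassen's algorithm requires power-of-2 dimensions. Pad 34x34 to 64x64 (next power of 2).

Standard algorithm: 34^3 = 39304 multiplications
Strassen's algorithm: 7^(log2(64)) = 7^6 = 117649 multiplications
Difference: 39304 - 117649 = -78345 (Strassen uses MORE here due to padding overhead — for small or just-over-power-of-2 n, padding can outweigh the per-level savings)

Standard: 39304 multiplications (34^3). Strassen: 117649 multiplications (7^6, after padding to 64x64). Strassen reduces 8 recursive multiplications to 7 at each level.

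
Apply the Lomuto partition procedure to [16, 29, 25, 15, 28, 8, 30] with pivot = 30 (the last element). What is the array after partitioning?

Lomuto partition with pivot = 30:

Initial array: [16, 29, 25, 15, 28, 8, 30]

arr[0]=16 <= 30: swap with position 0, array becomes [16, 29, 25, 15, 28, 8, 30]
arr[1]=29 <= 30: swap with position 1, array becomes [16, 29, 25, 15, 28, 8, 30]
arr[2]=25 <= 30: swap with position 2, array becomes [16, 29, 25, 15, 28, 8, 30]
arr[3]=15 <= 30: swap with position 3, array becomes [16, 29, 25, 15, 28, 8, 30]
arr[4]=28 <= 30: swap with position 4, array becomes [16, 29, 25, 15, 28, 8, 30]
arr[5]=8 <= 30: swap with position 5, array becomes [16, 29, 25, 15, 28, 8, 30]

Place pivot at position 6: [16, 29, 25, 15, 28, 8, 30]
Pivot position: 6

After partitioning with pivot 30, the array becomes [16, 29, 25, 15, 28, 8, 30]. The pivot is placed at index 6. All elements to the left of the pivot are <= 30, and all elements to the right are > 30.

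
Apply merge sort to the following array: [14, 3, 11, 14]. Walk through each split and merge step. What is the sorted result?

Merge sort trace:

Split: [14, 3, 11, 14] -> [14, 3] and [11, 14]
  Split: [14, 3] -> [14] and [3]
  Merge: [14] + [3] -> [3, 14]
  Split: [11, 14] -> [11] and [14]
  Merge: [11] + [14] -> [11, 14]
Merge: [3, 14] + [11, 14] -> [3, 11, 14, 14]

Final sorted array: [3, 11, 14, 14]

The merge sort proceeds by recursively splitting the array and merging sorted halves.
After all merges, the sorted array is [3, 11, 14, 14].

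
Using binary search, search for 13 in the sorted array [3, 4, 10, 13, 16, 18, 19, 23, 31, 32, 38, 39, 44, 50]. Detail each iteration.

Binary search for 13 in [3, 4, 10, 13, 16, 18, 19, 23, 31, 32, 38, 39, 44, 50]:

lo=0, hi=13, mid=6, arr[mid]=19 -> 19 > 13, search left half
lo=0, hi=5, mid=2, arr[mid]=10 -> 10 < 13, search right half
lo=3, hi=5, mid=4, arr[mid]=16 -> 16 > 13, search left half
lo=3, hi=3, mid=3, arr[mid]=13 -> Found target at index 3!

Binary search finds 13 at index 3 after 4 comparisons. The search repeatedly halves the search space by comparing with the middle element.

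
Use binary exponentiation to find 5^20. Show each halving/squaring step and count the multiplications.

Computing 5^20 by squaring (build up from 5^1; each line after the first costs one multiplication):

5^1 = 5
5^2 = (5^1)^2 = 5^2 = 25
5^4 = (5^2)^2 = 25^2 = 625
5^5 = 5 * 5^4 = 5 * 625 = 3125
5^10 = (5^5)^2 = 3125^2 = 9765625
5^20 = (5^10)^2 = 9765625^2 = 95367431640625

Result: 95367431640625
Multiplications needed: 5 (5 lines after 5^1)

5^20 = 95367431640625. Using exponentiation by squaring, this requires 5 multiplications. The key idea: if the exponent is even, square the half-power; if odd, multiply by the base once.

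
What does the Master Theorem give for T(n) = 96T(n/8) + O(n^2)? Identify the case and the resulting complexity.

Master Theorem for T(n) = 96T(n/8) + O(n^2):

a = 96, b = 8, c = 2
log_b(a) = log_8(96) = 2.1950

Case 1: c = 2 < log_8(96) = 2.1950
T(n) = O(n^(log_8 96))

For T(n) = 96T(n/8) + O(n^2): log_8(96) = 2.1950. This is Case 1 of the Master Theorem (c < log_b(a), work dominated by leaves), giving O(n^(log_8 96)).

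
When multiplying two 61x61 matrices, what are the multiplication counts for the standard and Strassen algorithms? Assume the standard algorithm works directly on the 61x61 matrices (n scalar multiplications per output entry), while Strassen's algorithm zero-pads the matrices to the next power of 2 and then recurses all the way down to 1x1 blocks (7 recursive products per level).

Matrix multiplication for 61x61 matrices:

Strassen's algorithm requires power-of-2 dimensions. Pad 61x61 to 64x64 (next power of 2).

Standard algorithm: 61^3 = 226981 multiplications
Strassen's algorithm: 7^(log2(64)) = 7^6 = 117649 multiplications
Savings: 226981 - 117649 = 109332 multiplications

Standard: 226981 multiplications (61^3). Strassen: 117649 multiplications (7^6, after padding to 64x64). Strassen reduces 8 recursive multiplications to 7 at each level.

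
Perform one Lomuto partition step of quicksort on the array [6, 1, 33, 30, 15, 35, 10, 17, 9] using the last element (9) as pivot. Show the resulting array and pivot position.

Lomuto partition with pivot = 9:

Initial array: [6, 1, 33, 30, 15, 35, 10, 17, 9]

arr[0]=6 <= 9: swap with position 0, array becomes [6, 1, 33, 30, 15, 35, 10, 17, 9]
arr[1]=1 <= 9: swap with position 1, array becomes [6, 1, 33, 30, 15, 35, 10, 17, 9]
arr[2]=33 > 9: no swap
arr[3]=30 > 9: no swap
arr[4]=15 > 9: no swap
arr[5]=35 > 9: no swap
arr[6]=10 > 9: no swap
arr[7]=17 > 9: no swap

Place pivot at position 2: [6, 1, 9, 30, 15, 35, 10, 17, 33]
Pivot position: 2

After partitioning with pivot 9, the array becomes [6, 1, 9, 30, 15, 35, 10, 17, 33]. The pivot is placed at index 2. All elements to the left of the pivot are <= 9, and all elements to the right are > 9.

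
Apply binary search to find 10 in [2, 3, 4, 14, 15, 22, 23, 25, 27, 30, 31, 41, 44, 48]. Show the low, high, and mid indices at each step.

Binary search for 10 in [2, 3, 4, 14, 15, 22, 23, 25, 27, 30, 31, 41, 44, 48]:

lo=0, hi=13, mid=6, arr[mid]=23 -> 23 > 10, search left half
lo=0, hi=5, mid=2, arr[mid]=4 -> 4 < 10, search right half
lo=3, hi=5, mid=4, arr[mid]=15 -> 15 > 10, search left half
lo=3, hi=3, mid=3, arr[mid]=14 -> 14 > 10, search left half
lo=3 > hi=2, target 10 not found

Binary search determines that 10 is not in the array after 4 comparisons. The search space was exhausted without finding the target.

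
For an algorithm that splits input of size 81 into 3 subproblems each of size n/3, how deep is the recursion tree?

For divide and conquer with division factor 3:

Problem sizes at each level:
Level 0: 81
Level 1: 27
Level 2: 9
Level 3: 3
Level 4: 1

The root is level 0 and the size-1 base case is level 4 (the tree spans levels 0 through 4, i.e. 5 levels counting the root), so the depth is the number of divisions: log_3(81) = 4

The recursion tree depth is log_3(81) = 4. At each level, the problem size is divided by 3, so it takes 4 divisions to reduce to a base case of size 1. The algorithm makes 3 recursive calls at each level.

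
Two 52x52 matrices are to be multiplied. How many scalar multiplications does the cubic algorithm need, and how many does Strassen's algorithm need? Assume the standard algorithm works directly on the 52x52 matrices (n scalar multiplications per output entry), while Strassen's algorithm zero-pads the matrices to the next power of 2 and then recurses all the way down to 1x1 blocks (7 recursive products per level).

Matrix multiplication for 52x52 matrices:

Strassen's algorithm requires power-of-2 dimensions. Pad 52x52 to 64x64 (next power of 2).

Standard algorithm: 52^3 = 140608 multiplications
Strassen's algorithm: 7^(log2(64)) = 7^6 = 117649 multiplications
Savings: 140608 - 117649 = 22959 multiplications

Standard: 140608 multiplications (52^3). Strassen: 117649 multiplications (7^6, after padding to 64x64). Strassen reduces 8 recursive multiplications to 7 at each level.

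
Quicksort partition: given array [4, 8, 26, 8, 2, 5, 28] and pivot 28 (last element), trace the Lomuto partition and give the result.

Lomuto partition with pivot = 28:

Initial array: [4, 8, 26, 8, 2, 5, 28]

arr[0]=4 <= 28: swap with position 0, array becomes [4, 8, 26, 8, 2, 5, 28]
arr[1]=8 <= 28: swap with position 1, array becomes [4, 8, 26, 8, 2, 5, 28]
arr[2]=26 <= 28: swap with position 2, array becomes [4, 8, 26, 8, 2, 5, 28]
arr[3]=8 <= 28: swap with position 3, array becomes [4, 8, 26, 8, 2, 5, 28]
arr[4]=2 <= 28: swap with position 4, array becomes [4, 8, 26, 8, 2, 5, 28]
arr[5]=5 <= 28: swap with position 5, array becomes [4, 8, 26, 8, 2, 5, 28]

Place pivot at position 6: [4, 8, 26, 8, 2, 5, 28]
Pivot position: 6

After partitioning with pivot 28, the array becomes [4, 8, 26, 8, 2, 5, 28]. The pivot is placed at index 6. All elements to the left of the pivot are <= 28, and all elements to the right are > 28.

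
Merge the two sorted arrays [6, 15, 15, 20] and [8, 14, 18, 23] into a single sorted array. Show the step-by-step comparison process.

Merging process:

Compare 6 vs 8: take 6 from left. Merged: [6]
Compare 15 vs 8: take 8 from right. Merged: [6, 8]
Compare 15 vs 14: take 14 from right. Merged: [6, 8, 14]
Compare 15 vs 18: take 15 from left. Merged: [6, 8, 14, 15]
Compare 15 vs 18: take 15 from left. Merged: [6, 8, 14, 15, 15]
Compare 20 vs 18: take 18 from right. Merged: [6, 8, 14, 15, 15, 18]
Compare 20 vs 23: take 20 from left. Merged: [6, 8, 14, 15, 15, 18, 20]
Append remaining from right: [23]. Merged: [6, 8, 14, 15, 15, 18, 20, 23]

Final merged array: [6, 8, 14, 15, 15, 18, 20, 23]
Total comparisons: 7

The merged array is [6, 8, 14, 15, 15, 18, 20, 23], requiring 7 comparisons. The merge step runs in O(n) time where n is the total number of elements.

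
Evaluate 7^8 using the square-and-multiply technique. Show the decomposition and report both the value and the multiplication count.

Computing 7^8 by squaring (build up from 7^1; each line after the first costs one multiplication):

7^1 = 7
7^2 = (7^1)^2 = 7^2 = 49
7^4 = (7^2)^2 = 49^2 = 2401
7^8 = (7^4)^2 = 2401^2 = 5764801

Result: 5764801
Multiplications needed: 3 (3 lines after 7^1)

7^8 = 5764801. Using exponentiation by squaring, this requires 3 multiplications. The key idea: if the exponent is even, square the half-power; if odd, multiply by the base once.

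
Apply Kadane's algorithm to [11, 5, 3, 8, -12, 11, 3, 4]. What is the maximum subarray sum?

Using Kadane's algorithm on [11, 5, 3, 8, -12, 11, 3, 4]:

Scanning through the array:
Position 1 (value 5): max_ending_here = 16, max_so_far = 16
Position 2 (value 3): max_ending_here = 19, max_so_far = 19
Position 3 (value 8): max_ending_here = 27, max_so_far = 27
Position 4 (value -12): max_ending_here = 15, max_so_far = 27
Position 5 (value 11): max_ending_here = 26, max_so_far = 27
Position 6 (value 3): max_ending_here = 29, max_so_far = 29
Position 7 (value 4): max_ending_here = 33, max_so_far = 33

Maximum subarray: [11, 5, 3, 8, -12, 11, 3, 4]
Maximum sum: 33

The maximum subarray is [11, 5, 3, 8, -12, 11, 3, 4] with sum 33. This subarray runs from index 0 to index 7.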